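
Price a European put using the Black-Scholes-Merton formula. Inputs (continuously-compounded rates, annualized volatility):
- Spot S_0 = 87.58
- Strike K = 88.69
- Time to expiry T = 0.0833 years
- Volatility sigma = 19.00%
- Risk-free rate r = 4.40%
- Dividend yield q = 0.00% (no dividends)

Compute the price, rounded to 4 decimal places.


Answer: Price = 2.3425

Derivation:
d1 = (ln(S/K) + (r - q + 0.5*sigma^2) * T) / (sigma * sqrt(T)) = -0.13541360
d2 = d1 - sigma * sqrt(T) = -0.19025091
exp(-rT) = 0.99634151; exp(-qT) = 1.00000000
P = K * exp(-rT) * N(-d2) - S_0 * exp(-qT) * N(-d1)
N(-d1) = 0.55385757; N(-d2) = 0.57544374
P = 88.6900 * 0.99634151 * 0.57544374 - 87.5800 * 1.00000000 * 0.55385757 = 2.3425


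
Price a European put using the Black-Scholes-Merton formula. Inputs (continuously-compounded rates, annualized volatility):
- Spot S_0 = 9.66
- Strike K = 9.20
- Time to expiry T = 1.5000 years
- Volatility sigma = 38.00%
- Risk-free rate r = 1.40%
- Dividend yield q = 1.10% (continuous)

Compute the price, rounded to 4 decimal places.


d1 = (ln(S/K) + (r - q + 0.5*sigma^2) * T) / (sigma * sqrt(T)) = 0.34720478
d2 = d1 - sigma * sqrt(T) = -0.11819827
exp(-rT) = 0.97921896; exp(-qT) = 0.98363538
P = K * exp(-rT) * N(-d2) - S_0 * exp(-qT) * N(-d1)
N(-d1) = 0.36421874; N(-d2) = 0.54704472
P = 9.2000 * 0.97921896 * 0.54704472 - 9.6600 * 0.98363538 * 0.36421874 = 1.4674

Answer: Price = 1.4674


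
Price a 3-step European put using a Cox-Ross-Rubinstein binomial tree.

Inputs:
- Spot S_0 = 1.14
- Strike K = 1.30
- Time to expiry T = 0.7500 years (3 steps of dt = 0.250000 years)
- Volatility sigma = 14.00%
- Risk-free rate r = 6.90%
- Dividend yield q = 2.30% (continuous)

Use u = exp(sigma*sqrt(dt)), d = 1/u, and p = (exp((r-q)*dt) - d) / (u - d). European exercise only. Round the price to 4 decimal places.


Answer: Price = V(0,0) = 0.1322

Derivation:
dt = T/N = 0.250000
u = exp(sigma*sqrt(dt)) = 1.072508; d = 1/u = 0.932394
p = (exp((r-q)*dt) - d) / (u - d) = 0.565057
Discount per step: exp(-r*dt) = 0.982898
Stock lattice S(k, i) with i counting down-moves:
  k=0: S(0,0) = 1.1400
  k=1: S(1,0) = 1.2227; S(1,1) = 1.0629
  k=2: S(2,0) = 1.3113; S(2,1) = 1.1400; S(2,2) = 0.9911
  k=3: S(3,0) = 1.4064; S(3,1) = 1.2227; S(3,2) = 1.0629; S(3,3) = 0.9241
Terminal payoffs V(N, i) = max(K - S_T, 0):
  V(3,0) = 0.000000; V(3,1) = 0.077341; V(3,2) = 0.237071; V(3,3) = 0.375934
Backward induction: V(k, i) = exp(-r*dt) * [p * V(k+1, i) + (1-p) * V(k+1, i+1)].
  V(2,0) = exp(-r*dt) * [p*0.000000 + (1-p)*0.077341] = 0.033064
  V(2,1) = exp(-r*dt) * [p*0.077341 + (1-p)*0.237071] = 0.144303
  V(2,2) = exp(-r*dt) * [p*0.237071 + (1-p)*0.375934] = 0.292381
  V(1,0) = exp(-r*dt) * [p*0.033064 + (1-p)*0.144303] = 0.080054
  V(1,1) = exp(-r*dt) * [p*0.144303 + (1-p)*0.292381] = 0.205140
  V(0,0) = exp(-r*dt) * [p*0.080054 + (1-p)*0.205140] = 0.132159


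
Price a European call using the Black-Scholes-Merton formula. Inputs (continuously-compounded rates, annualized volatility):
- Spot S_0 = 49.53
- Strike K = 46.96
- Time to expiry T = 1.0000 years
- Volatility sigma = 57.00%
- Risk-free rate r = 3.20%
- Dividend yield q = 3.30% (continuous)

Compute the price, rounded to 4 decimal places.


Answer: Price = 11.7412

Derivation:
d1 = (ln(S/K) + (r - q + 0.5*sigma^2) * T) / (sigma * sqrt(T)) = 0.37672346
d2 = d1 - sigma * sqrt(T) = -0.19327654
exp(-rT) = 0.96850658; exp(-qT) = 0.96753856
C = S_0 * exp(-qT) * N(d1) - K * exp(-rT) * N(d2)
N(d1) = 0.64681044; N(d2) = 0.42337120
C = 49.5300 * 0.96753856 * 0.64681044 - 46.9600 * 0.96850658 * 0.42337120 = 11.7412


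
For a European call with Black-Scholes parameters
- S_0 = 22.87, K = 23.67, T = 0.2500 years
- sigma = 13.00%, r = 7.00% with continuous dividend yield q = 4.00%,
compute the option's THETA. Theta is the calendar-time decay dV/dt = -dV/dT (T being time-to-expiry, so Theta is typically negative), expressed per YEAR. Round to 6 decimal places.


Answer: Theta = -1.307294

Derivation:
d1 = -0.3810756229; d2 = -0.4460756229
phi(d1) = 0.3710019915; exp(-qT) = 0.9900498337; exp(-rT) = 0.9826522357
Theta = -S*exp(-qT)*phi(d1)*sigma/(2*sqrt(T)) - r*K*exp(-rT)*N(d2) + q*S*exp(-qT)*N(d1)
N(d1) = 0.3515735676; N(d2) = 0.3277713104; sqrt(T) = 0.5000000000
Term 1 = -22.8700 * 0.9900498337 * 0.3710019915 * 0.1300 / (2 * 0.5000000000) = -1.0920507286
Term 2 = -0.0700 * 23.6700 * 0.9826522357 * 0.3277713104 = -0.5336629860
Term 3 = 0.0400 * 22.8700 * 0.9900498337 * 0.3515735676 = 0.3184193321
Theta = -1.0920507286 + (-0.5336629860) + (0.3184193321) = -1.307294


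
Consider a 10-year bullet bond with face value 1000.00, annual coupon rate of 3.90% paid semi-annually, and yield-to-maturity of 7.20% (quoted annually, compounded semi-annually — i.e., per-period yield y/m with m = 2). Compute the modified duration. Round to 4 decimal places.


Coupon per period c = face * coupon_rate / m = 19.500000
Periods per year m = 2; per-period yield y/m = 0.036000
Number of cashflows N = 20
Cashflows (t years, CF_t, discount factor 1/(1+y/m)^(m*t), PV):
  t = 0.5000: CF_t = 19.500000, DF = 0.965251, PV = 18.822394
  t = 1.0000: CF_t = 19.500000, DF = 0.931709, PV = 18.168334
  t = 1.5000: CF_t = 19.500000, DF = 0.899333, PV = 17.537002
  t = 2.0000: CF_t = 19.500000, DF = 0.868082, PV = 16.927608
  t = 2.5000: CF_t = 19.500000, DF = 0.837917, PV = 16.339390
  t = 3.0000: CF_t = 19.500000, DF = 0.808801, PV = 15.771612
  t = 3.5000: CF_t = 19.500000, DF = 0.780696, PV = 15.223564
  t = 4.0000: CF_t = 19.500000, DF = 0.753567, PV = 14.694559
  t = 4.5000: CF_t = 19.500000, DF = 0.727381, PV = 14.183938
  t = 5.0000: CF_t = 19.500000, DF = 0.702106, PV = 13.691059
  t = 5.5000: CF_t = 19.500000, DF = 0.677708, PV = 13.215308
  t = 6.0000: CF_t = 19.500000, DF = 0.654158, PV = 12.756089
  t = 6.5000: CF_t = 19.500000, DF = 0.631427, PV = 12.312827
  t = 7.0000: CF_t = 19.500000, DF = 0.609486, PV = 11.884969
  t = 7.5000: CF_t = 19.500000, DF = 0.588307, PV = 11.471977
  t = 8.0000: CF_t = 19.500000, DF = 0.567863, PV = 11.073337
  t = 8.5000: CF_t = 19.500000, DF = 0.548131, PV = 10.688549
  t = 9.0000: CF_t = 19.500000, DF = 0.529084, PV = 10.317133
  t = 9.5000: CF_t = 19.500000, DF = 0.510699, PV = 9.958622
  t = 10.0000: CF_t = 1019.500000, DF = 0.492952, PV = 502.564864
Price P = sum_t PV_t = 767.603135
First compute Macaulay numerator sum_t t * PV_t:
  t * PV_t at t = 0.5000: 9.411197
  t * PV_t at t = 1.0000: 18.168334
  t * PV_t at t = 1.5000: 26.305503
  t * PV_t at t = 2.0000: 33.855216
  t * PV_t at t = 2.5000: 40.848475
  t * PV_t at t = 3.0000: 47.314835
  t * PV_t at t = 3.5000: 53.282472
  t * PV_t at t = 4.0000: 58.778238
  t * PV_t at t = 4.5000: 63.827719
  t * PV_t at t = 5.0000: 68.455297
  t * PV_t at t = 5.5000: 72.684196
  t * PV_t at t = 6.0000: 76.536535
  t * PV_t at t = 6.5000: 80.033378
  t * PV_t at t = 7.0000: 83.194780
  t * PV_t at t = 7.5000: 86.039830
  t * PV_t at t = 8.0000: 88.586698
  t * PV_t at t = 8.5000: 90.852670
  t * PV_t at t = 9.0000: 92.854194
  t * PV_t at t = 9.5000: 94.606911
  t * PV_t at t = 10.0000: 5025.648635
Macaulay duration D = 6211.285112 / 767.603135 = 8.091792
Modified duration = D / (1 + y/m) = 8.091792 / (1 + 0.036000) = 7.810610

Answer: Modified duration = 7.8106


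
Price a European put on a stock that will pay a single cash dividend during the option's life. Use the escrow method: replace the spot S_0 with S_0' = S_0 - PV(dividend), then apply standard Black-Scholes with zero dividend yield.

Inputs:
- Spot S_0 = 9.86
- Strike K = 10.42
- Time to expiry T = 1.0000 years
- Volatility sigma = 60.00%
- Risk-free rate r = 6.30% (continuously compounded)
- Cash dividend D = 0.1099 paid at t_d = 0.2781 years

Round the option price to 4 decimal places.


PV(D) = D * exp(-r * t_d) = 0.1099 * 0.98263229 = 0.10799129
S_0' = S_0 - PV(D) = 9.8600 - 0.10799129 = 9.75200871
d1 = (ln(S_0'/K) + (r + sigma^2/2)*T) / (sigma*sqrt(T)) = 0.29457708
d2 = d1 - sigma*sqrt(T) = -0.30542292
exp(-rT) = 0.93894347
N(-d1) = 0.38415849; N(-d2) = 0.61997797
P = K * exp(-rT) * N(-d2) - S_0' * N(-d1) = 10.4200 * 0.93894347 * 0.61997797 - 9.75200871 * 0.38415849 = 2.3194

Answer: Price = 2.3194


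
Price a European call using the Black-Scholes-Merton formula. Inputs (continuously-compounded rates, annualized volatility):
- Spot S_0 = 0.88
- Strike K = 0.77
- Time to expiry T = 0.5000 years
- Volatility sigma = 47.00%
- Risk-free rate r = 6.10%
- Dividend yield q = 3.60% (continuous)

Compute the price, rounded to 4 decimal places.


Answer: Price = 0.1750

Derivation:
d1 = (ln(S/K) + (r - q + 0.5*sigma^2) * T) / (sigma * sqrt(T)) = 0.60557345
d2 = d1 - sigma * sqrt(T) = 0.27323326
exp(-rT) = 0.96996043; exp(-qT) = 0.98216103
C = S_0 * exp(-qT) * N(d1) - K * exp(-rT) * N(d2)
N(d1) = 0.72760098; N(d2) = 0.60766304
C = 0.8800 * 0.98216103 * 0.72760098 - 0.7700 * 0.96996043 * 0.60766304 = 0.1750


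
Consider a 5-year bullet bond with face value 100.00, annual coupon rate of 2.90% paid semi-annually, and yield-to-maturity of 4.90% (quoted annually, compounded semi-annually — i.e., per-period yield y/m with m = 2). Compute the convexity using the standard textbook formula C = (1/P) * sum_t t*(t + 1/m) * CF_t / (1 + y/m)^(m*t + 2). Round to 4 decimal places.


Coupon per period c = face * coupon_rate / m = 1.450000
Periods per year m = 2; per-period yield y/m = 0.024500
Number of cashflows N = 10
Cashflows (t years, CF_t, discount factor 1/(1+y/m)^(m*t), PV):
  t = 0.5000: CF_t = 1.450000, DF = 0.976086, PV = 1.415325
  t = 1.0000: CF_t = 1.450000, DF = 0.952744, PV = 1.381478
  t = 1.5000: CF_t = 1.450000, DF = 0.929960, PV = 1.348442
  t = 2.0000: CF_t = 1.450000, DF = 0.907721, PV = 1.316195
  t = 2.5000: CF_t = 1.450000, DF = 0.886013, PV = 1.284719
  t = 3.0000: CF_t = 1.450000, DF = 0.864825, PV = 1.253996
  t = 3.5000: CF_t = 1.450000, DF = 0.844143, PV = 1.224008
  t = 4.0000: CF_t = 1.450000, DF = 0.823957, PV = 1.194737
  t = 4.5000: CF_t = 1.450000, DF = 0.804252, PV = 1.166166
  t = 5.0000: CF_t = 101.450000, DF = 0.785019, PV = 79.640215
Price P = sum_t PV_t = 91.225280
Convexity numerator sum_t t*(t + 1/m) * CF_t / (1+y/m)^(m*t + 2):
  t = 0.5000: term = 0.674221
  t = 1.0000: term = 1.974292
  t = 1.5000: term = 3.854157
  t = 2.0000: term = 6.269981
  t = 2.5000: term = 9.180060
  t = 3.0000: term = 12.544738
  t = 3.5000: term = 16.326323
  t = 4.0000: term = 20.489006
  t = 4.5000: term = 24.998787
  t = 5.0000: term = 2086.609558
Convexity = (1/P) * sum = 2182.921122 / 91.225280 = 23.928906

Answer: Convexity = 23.9289


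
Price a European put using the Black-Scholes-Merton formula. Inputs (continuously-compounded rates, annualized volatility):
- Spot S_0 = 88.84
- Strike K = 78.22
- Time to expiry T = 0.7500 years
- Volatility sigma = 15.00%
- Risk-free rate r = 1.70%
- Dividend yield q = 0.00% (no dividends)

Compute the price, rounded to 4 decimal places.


d1 = (ln(S/K) + (r - q + 0.5*sigma^2) * T) / (sigma * sqrt(T)) = 1.14314683
d2 = d1 - sigma * sqrt(T) = 1.01324302
exp(-rT) = 0.98733094; exp(-qT) = 1.00000000
P = K * exp(-rT) * N(-d2) - S_0 * exp(-qT) * N(-d1)
N(-d1) = 0.12648882; N(-d2) = 0.15547205
P = 78.2200 * 0.98733094 * 0.15547205 - 88.8400 * 1.00000000 * 0.12648882 = 0.7697

Answer: Price = 0.7697


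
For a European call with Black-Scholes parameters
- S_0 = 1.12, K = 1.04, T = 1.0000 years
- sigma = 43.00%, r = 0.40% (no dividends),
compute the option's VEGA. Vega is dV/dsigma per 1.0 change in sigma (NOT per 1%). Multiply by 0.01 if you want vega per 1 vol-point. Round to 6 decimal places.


Answer: Vega = 0.413014

Derivation:
d1 = 0.3966464469; d2 = -0.0333535531
phi(d1) = 0.3687624036; exp(-qT) = 1.0000000000; exp(-rT) = 0.9960079893
Vega = S * exp(-qT) * phi(d1) * sqrt(T) = 1.1200 * 1.0000000000 * 0.3687624036 * 1.0000000000 = 0.413014


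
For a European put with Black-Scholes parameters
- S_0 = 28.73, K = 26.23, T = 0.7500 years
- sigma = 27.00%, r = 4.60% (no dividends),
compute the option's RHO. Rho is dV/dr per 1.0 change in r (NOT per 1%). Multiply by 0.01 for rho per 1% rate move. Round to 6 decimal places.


Answer: Rho = -6.409623

Derivation:
d1 = 0.6537981982; d2 = 0.4199713391
phi(d1) = 0.3221736558; exp(-qT) = 1.0000000000; exp(-rT) = 0.9660883397
N(-d2) = 0.3372531957
Rho = -K*T*exp(-rT)*N(-d2) = -26.2300 * 0.7500 * 0.9660883397 * 0.3372531957 = -6.409623


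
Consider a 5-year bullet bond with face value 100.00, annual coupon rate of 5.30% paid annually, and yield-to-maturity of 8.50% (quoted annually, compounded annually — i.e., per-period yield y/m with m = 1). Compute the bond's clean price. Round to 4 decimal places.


Coupon per period c = face * coupon_rate / m = 5.300000
Periods per year m = 1; per-period yield y/m = 0.085000
Number of cashflows N = 5
Cashflows (t years, CF_t, discount factor 1/(1+y/m)^(m*t), PV):
  t = 1.0000: CF_t = 5.300000, DF = 0.921659, PV = 4.884793
  t = 2.0000: CF_t = 5.300000, DF = 0.849455, PV = 4.502113
  t = 3.0000: CF_t = 5.300000, DF = 0.782908, PV = 4.149413
  t = 4.0000: CF_t = 5.300000, DF = 0.721574, PV = 3.824344
  t = 5.0000: CF_t = 105.300000, DF = 0.665045, PV = 70.029283
Price P = sum_t PV_t = 87.389945

Answer: Price = 87.3899


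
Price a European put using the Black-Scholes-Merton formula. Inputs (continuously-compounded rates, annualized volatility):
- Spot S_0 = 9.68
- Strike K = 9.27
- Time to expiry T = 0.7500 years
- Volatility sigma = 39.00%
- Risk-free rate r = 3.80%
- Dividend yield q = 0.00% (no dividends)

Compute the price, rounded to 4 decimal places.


d1 = (ln(S/K) + (r - q + 0.5*sigma^2) * T) / (sigma * sqrt(T)) = 0.38139469
d2 = d1 - sigma * sqrt(T) = 0.04364478
exp(-rT) = 0.97190229; exp(-qT) = 1.00000000
P = K * exp(-rT) * N(-d2) - S_0 * exp(-qT) * N(-d1)
N(-d1) = 0.35145520; N(-d2) = 0.48259378
P = 9.2700 * 0.97190229 * 0.48259378 - 9.6800 * 1.00000000 * 0.35145520 = 0.9459

Answer: Price = 0.9459


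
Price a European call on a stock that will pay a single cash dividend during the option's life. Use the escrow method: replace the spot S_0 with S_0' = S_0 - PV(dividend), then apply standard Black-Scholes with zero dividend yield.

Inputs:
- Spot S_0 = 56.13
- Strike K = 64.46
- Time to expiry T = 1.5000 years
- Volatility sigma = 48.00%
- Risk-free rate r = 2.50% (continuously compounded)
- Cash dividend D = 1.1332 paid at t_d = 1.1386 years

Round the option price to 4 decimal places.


Answer: Price = 10.2847

Derivation:
PV(D) = D * exp(-r * t_d) = 1.1332 * 0.97193631 = 1.10139823
S_0' = S_0 - PV(D) = 56.1300 - 1.10139823 = 55.02860177
d1 = (ln(S_0'/K) + (r + sigma^2/2)*T) / (sigma*sqrt(T)) = 0.08863786
d2 = d1 - sigma*sqrt(T) = -0.49923968
exp(-rT) = 0.96319442
N(d1) = 0.53531514; N(d2) = 0.30880527
C = S_0' * N(d1) - K * exp(-rT) * N(d2) = 55.02860177 * 0.53531514 - 64.4600 * 0.96319442 * 0.30880527 = 10.2847


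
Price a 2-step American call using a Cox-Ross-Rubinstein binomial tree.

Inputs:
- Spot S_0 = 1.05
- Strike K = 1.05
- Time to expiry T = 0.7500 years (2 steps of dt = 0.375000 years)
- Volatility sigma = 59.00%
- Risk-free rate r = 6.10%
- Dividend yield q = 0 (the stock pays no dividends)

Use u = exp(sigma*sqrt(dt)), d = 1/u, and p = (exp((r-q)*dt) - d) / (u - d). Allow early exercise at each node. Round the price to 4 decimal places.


dt = T/N = 0.375000
u = exp(sigma*sqrt(dt)) = 1.435194; d = 1/u = 0.696770
p = (exp((r-q)*dt) - d) / (u - d) = 0.441980
Discount per step: exp(-r*dt) = 0.977385
Stock lattice S(k, i) with i counting down-moves:
  k=0: S(0,0) = 1.0500
  k=1: S(1,0) = 1.5070; S(1,1) = 0.7316
  k=2: S(2,0) = 2.1628; S(2,1) = 1.0500; S(2,2) = 0.5098
Terminal payoffs V(N, i) = max(S_T - K, 0):
  V(2,0) = 1.112770; V(2,1) = 0.000000; V(2,2) = 0.000000
Backward induction: V(k, i) = exp(-r*dt) * [p * V(k+1, i) + (1-p) * V(k+1, i+1)]; then take max(V_cont, immediate exercise) for American.
  V(1,0) = exp(-r*dt) * [p*1.112770 + (1-p)*0.000000] = 0.480699; exercise = 0.456953; V(1,0) = max -> 0.480699
  V(1,1) = exp(-r*dt) * [p*0.000000 + (1-p)*0.000000] = 0.000000; exercise = 0.000000; V(1,1) = max -> 0.000000
  V(0,0) = exp(-r*dt) * [p*0.480699 + (1-p)*0.000000] = 0.207655; exercise = 0.000000; V(0,0) = max -> 0.207655

Answer: Price = V(0,0) = 0.2077


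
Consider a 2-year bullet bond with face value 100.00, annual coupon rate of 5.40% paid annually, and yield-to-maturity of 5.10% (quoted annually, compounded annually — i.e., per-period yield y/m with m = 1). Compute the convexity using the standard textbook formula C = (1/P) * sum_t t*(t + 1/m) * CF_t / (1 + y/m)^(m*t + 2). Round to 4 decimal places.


Coupon per period c = face * coupon_rate / m = 5.400000
Periods per year m = 1; per-period yield y/m = 0.051000
Number of cashflows N = 2
Cashflows (t years, CF_t, discount factor 1/(1+y/m)^(m*t), PV):
  t = 1.0000: CF_t = 5.400000, DF = 0.951475, PV = 5.137964
  t = 2.0000: CF_t = 105.400000, DF = 0.905304, PV = 95.419070
Price P = sum_t PV_t = 100.557034
Convexity numerator sum_t t*(t + 1/m) * CF_t / (1+y/m)^(m*t + 2):
  t = 1.0000: term = 9.302841
  t = 2.0000: term = 518.299747
Convexity = (1/P) * sum = 527.602589 / 100.557034 = 5.246799

Answer: Convexity = 5.2468


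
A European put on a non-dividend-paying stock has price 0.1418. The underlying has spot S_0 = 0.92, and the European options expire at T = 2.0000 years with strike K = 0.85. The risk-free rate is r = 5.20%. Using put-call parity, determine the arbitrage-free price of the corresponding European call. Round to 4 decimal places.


Put-call parity: C - P = S_0 * exp(-qT) - K * exp(-rT).
S_0 * exp(-qT) = 0.9200 * 1.00000000 = 0.92000000
K * exp(-rT) = 0.8500 * 0.90122530 = 0.76604150
C = P + S*exp(-qT) - K*exp(-rT)
C = 0.1418 + 0.92000000 - 0.76604150 = 0.2958

Answer: Call price = 0.2958


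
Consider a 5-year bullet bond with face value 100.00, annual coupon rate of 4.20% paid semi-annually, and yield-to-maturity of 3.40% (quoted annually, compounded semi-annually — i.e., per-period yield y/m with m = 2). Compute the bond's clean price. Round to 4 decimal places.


Coupon per period c = face * coupon_rate / m = 2.100000
Periods per year m = 2; per-period yield y/m = 0.017000
Number of cashflows N = 10
Cashflows (t years, CF_t, discount factor 1/(1+y/m)^(m*t), PV):
  t = 0.5000: CF_t = 2.100000, DF = 0.983284, PV = 2.064897
  t = 1.0000: CF_t = 2.100000, DF = 0.966848, PV = 2.030380
  t = 1.5000: CF_t = 2.100000, DF = 0.950686, PV = 1.996441
  t = 2.0000: CF_t = 2.100000, DF = 0.934795, PV = 1.963069
  t = 2.5000: CF_t = 2.100000, DF = 0.919169, PV = 1.930254
  t = 3.0000: CF_t = 2.100000, DF = 0.903804, PV = 1.897989
  t = 3.5000: CF_t = 2.100000, DF = 0.888696, PV = 1.866262
  t = 4.0000: CF_t = 2.100000, DF = 0.873841, PV = 1.835066
  t = 4.5000: CF_t = 2.100000, DF = 0.859234, PV = 1.804391
  t = 5.0000: CF_t = 102.100000, DF = 0.844871, PV = 86.261342
Price P = sum_t PV_t = 103.650091

Answer: Price = 103.6501


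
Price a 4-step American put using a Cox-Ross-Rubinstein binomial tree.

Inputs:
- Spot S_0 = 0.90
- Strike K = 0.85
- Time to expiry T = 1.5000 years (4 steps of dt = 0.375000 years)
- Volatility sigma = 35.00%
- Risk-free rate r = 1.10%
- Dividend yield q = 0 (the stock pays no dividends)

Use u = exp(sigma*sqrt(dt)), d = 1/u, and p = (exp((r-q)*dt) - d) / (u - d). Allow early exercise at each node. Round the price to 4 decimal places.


Answer: Price = V(0,0) = 0.1170

Derivation:
dt = T/N = 0.375000
u = exp(sigma*sqrt(dt)) = 1.239032; d = 1/u = 0.807082
p = (exp((r-q)*dt) - d) / (u - d) = 0.456191
Discount per step: exp(-r*dt) = 0.995883
Stock lattice S(k, i) with i counting down-moves:
  k=0: S(0,0) = 0.9000
  k=1: S(1,0) = 1.1151; S(1,1) = 0.7264
  k=2: S(2,0) = 1.3817; S(2,1) = 0.9000; S(2,2) = 0.5862
  k=3: S(3,0) = 1.7119; S(3,1) = 1.1151; S(3,2) = 0.7264; S(3,3) = 0.4731
  k=4: S(4,0) = 2.1212; S(4,1) = 1.3817; S(4,2) = 0.9000; S(4,3) = 0.5862; S(4,4) = 0.3819
Terminal payoffs V(N, i) = max(K - S_T, 0):
  V(4,0) = 0.000000; V(4,1) = 0.000000; V(4,2) = 0.000000; V(4,3) = 0.263757; V(4,4) = 0.468133
Backward induction: V(k, i) = exp(-r*dt) * [p * V(k+1, i) + (1-p) * V(k+1, i+1)]; then take max(V_cont, immediate exercise) for American.
  V(3,0) = exp(-r*dt) * [p*0.000000 + (1-p)*0.000000] = 0.000000; exercise = 0.000000; V(3,0) = max -> 0.000000
  V(3,1) = exp(-r*dt) * [p*0.000000 + (1-p)*0.000000] = 0.000000; exercise = 0.000000; V(3,1) = max -> 0.000000
  V(3,2) = exp(-r*dt) * [p*0.000000 + (1-p)*0.263757] = 0.142843; exercise = 0.123626; V(3,2) = max -> 0.142843
  V(3,3) = exp(-r*dt) * [p*0.263757 + (1-p)*0.468133] = 0.373355; exercise = 0.376854; V(3,3) = max -> 0.376854
  V(2,0) = exp(-r*dt) * [p*0.000000 + (1-p)*0.000000] = 0.000000; exercise = 0.000000; V(2,0) = max -> 0.000000
  V(2,1) = exp(-r*dt) * [p*0.000000 + (1-p)*0.142843] = 0.077360; exercise = 0.000000; V(2,1) = max -> 0.077360
  V(2,2) = exp(-r*dt) * [p*0.142843 + (1-p)*0.376854] = 0.268989; exercise = 0.263757; V(2,2) = max -> 0.268989
  V(1,0) = exp(-r*dt) * [p*0.000000 + (1-p)*0.077360] = 0.041896; exercise = 0.000000; V(1,0) = max -> 0.041896
  V(1,1) = exp(-r*dt) * [p*0.077360 + (1-p)*0.268989] = 0.180822; exercise = 0.123626; V(1,1) = max -> 0.180822
  V(0,0) = exp(-r*dt) * [p*0.041896 + (1-p)*0.180822] = 0.116961; exercise = 0.000000; V(0,0) = max -> 0.116961


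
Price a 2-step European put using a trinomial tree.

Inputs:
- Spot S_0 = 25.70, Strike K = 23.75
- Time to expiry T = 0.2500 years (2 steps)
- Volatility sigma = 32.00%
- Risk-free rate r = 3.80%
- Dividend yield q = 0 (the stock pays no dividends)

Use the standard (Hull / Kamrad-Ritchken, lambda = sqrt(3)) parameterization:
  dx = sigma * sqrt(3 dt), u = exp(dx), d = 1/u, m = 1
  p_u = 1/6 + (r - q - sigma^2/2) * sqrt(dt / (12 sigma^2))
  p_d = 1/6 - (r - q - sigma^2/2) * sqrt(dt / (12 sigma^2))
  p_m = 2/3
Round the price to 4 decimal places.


dt = T/N = 0.125000; dx = sigma*sqrt(3*dt) = 0.195959
u = exp(dx) = 1.216477; d = 1/u = 0.822046
p_u = 0.162457, p_m = 0.666667, p_d = 0.170877
Discount per step: exp(-r*dt) = 0.995261
Stock lattice S(k, j) with j the centered position index:
  k=0: S(0,+0) = 25.7000
  k=1: S(1,-1) = 21.1266; S(1,+0) = 25.7000; S(1,+1) = 31.2635
  k=2: S(2,-2) = 17.3670; S(2,-1) = 21.1266; S(2,+0) = 25.7000; S(2,+1) = 31.2635; S(2,+2) = 38.0313
Terminal payoffs V(N, j) = max(K - S_T, 0):
  V(2,-2) = 6.382986; V(2,-1) = 2.623423; V(2,+0) = 0.000000; V(2,+1) = 0.000000; V(2,+2) = 0.000000
Backward induction: V(k, j) = exp(-r*dt) * [p_u * V(k+1, j+1) + p_m * V(k+1, j) + p_d * V(k+1, j-1)]
  V(1,-1) = exp(-r*dt) * [p_u*0.000000 + p_m*2.623423 + p_d*6.382986] = 2.826196
  V(1,+0) = exp(-r*dt) * [p_u*0.000000 + p_m*0.000000 + p_d*2.623423] = 0.446158
  V(1,+1) = exp(-r*dt) * [p_u*0.000000 + p_m*0.000000 + p_d*0.000000] = 0.000000
  V(0,+0) = exp(-r*dt) * [p_u*0.000000 + p_m*0.446158 + p_d*2.826196] = 0.776672

Answer: Price = V(0,0) = 0.7767


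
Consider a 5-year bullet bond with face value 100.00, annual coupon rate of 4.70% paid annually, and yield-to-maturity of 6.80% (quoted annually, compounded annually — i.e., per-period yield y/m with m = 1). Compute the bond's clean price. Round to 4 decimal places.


Coupon per period c = face * coupon_rate / m = 4.700000
Periods per year m = 1; per-period yield y/m = 0.068000
Number of cashflows N = 5
Cashflows (t years, CF_t, discount factor 1/(1+y/m)^(m*t), PV):
  t = 1.0000: CF_t = 4.700000, DF = 0.936330, PV = 4.400749
  t = 2.0000: CF_t = 4.700000, DF = 0.876713, PV = 4.120552
  t = 3.0000: CF_t = 4.700000, DF = 0.820892, PV = 3.858194
  t = 4.0000: CF_t = 4.700000, DF = 0.768626, PV = 3.612542
  t = 5.0000: CF_t = 104.700000, DF = 0.719687, PV = 75.351243
Price P = sum_t PV_t = 91.343279

Answer: Price = 91.3433


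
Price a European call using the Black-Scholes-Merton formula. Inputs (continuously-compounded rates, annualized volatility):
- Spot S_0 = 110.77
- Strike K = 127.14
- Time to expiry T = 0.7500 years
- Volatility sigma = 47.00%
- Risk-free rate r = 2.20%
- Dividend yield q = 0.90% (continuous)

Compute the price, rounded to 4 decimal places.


d1 = (ln(S/K) + (r - q + 0.5*sigma^2) * T) / (sigma * sqrt(T)) = -0.11115924
d2 = d1 - sigma * sqrt(T) = -0.51819118
exp(-rT) = 0.98363538; exp(-qT) = 0.99327273
C = S_0 * exp(-qT) * N(d1) - K * exp(-rT) * N(d2)
N(d1) = 0.45574504; N(d2) = 0.30216244
C = 110.7700 * 0.99327273 * 0.45574504 - 127.1400 * 0.98363538 * 0.30216244 = 12.3550

Answer: Price = 12.3550


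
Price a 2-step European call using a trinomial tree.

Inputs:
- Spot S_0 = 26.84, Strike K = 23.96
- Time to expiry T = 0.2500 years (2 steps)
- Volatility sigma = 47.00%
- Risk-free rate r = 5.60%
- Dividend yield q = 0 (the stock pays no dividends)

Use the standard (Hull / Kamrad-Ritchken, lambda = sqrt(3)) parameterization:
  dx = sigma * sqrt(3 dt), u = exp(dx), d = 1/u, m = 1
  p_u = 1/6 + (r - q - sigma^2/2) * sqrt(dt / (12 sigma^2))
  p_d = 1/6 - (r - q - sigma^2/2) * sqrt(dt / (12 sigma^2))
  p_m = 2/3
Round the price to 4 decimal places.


dt = T/N = 0.125000; dx = sigma*sqrt(3*dt) = 0.287815
u = exp(dx) = 1.333511; d = 1/u = 0.749900
p_u = 0.154843, p_m = 0.666667, p_d = 0.178491
Discount per step: exp(-r*dt) = 0.993024
Stock lattice S(k, j) with j the centered position index:
  k=0: S(0,+0) = 26.8400
  k=1: S(1,-1) = 20.1273; S(1,+0) = 26.8400; S(1,+1) = 35.7914
  k=2: S(2,-2) = 15.0935; S(2,-1) = 20.1273; S(2,+0) = 26.8400; S(2,+1) = 35.7914; S(2,+2) = 47.7282
Terminal payoffs V(N, j) = max(S_T - K, 0):
  V(2,-2) = 0.000000; V(2,-1) = 0.000000; V(2,+0) = 2.880000; V(2,+1) = 11.831426; V(2,+2) = 23.768247
Backward induction: V(k, j) = exp(-r*dt) * [p_u * V(k+1, j+1) + p_m * V(k+1, j) + p_d * V(k+1, j-1)]
  V(1,-1) = exp(-r*dt) * [p_u*2.880000 + p_m*0.000000 + p_d*0.000000] = 0.442836
  V(1,+0) = exp(-r*dt) * [p_u*11.831426 + p_m*2.880000 + p_d*0.000000] = 3.725837
  V(1,+1) = exp(-r*dt) * [p_u*23.768247 + p_m*11.831426 + p_d*2.880000] = 11.997730
  V(0,+0) = exp(-r*dt) * [p_u*11.997730 + p_m*3.725837 + p_d*0.442836] = 4.389857

Answer: Price = V(0,0) = 4.3899


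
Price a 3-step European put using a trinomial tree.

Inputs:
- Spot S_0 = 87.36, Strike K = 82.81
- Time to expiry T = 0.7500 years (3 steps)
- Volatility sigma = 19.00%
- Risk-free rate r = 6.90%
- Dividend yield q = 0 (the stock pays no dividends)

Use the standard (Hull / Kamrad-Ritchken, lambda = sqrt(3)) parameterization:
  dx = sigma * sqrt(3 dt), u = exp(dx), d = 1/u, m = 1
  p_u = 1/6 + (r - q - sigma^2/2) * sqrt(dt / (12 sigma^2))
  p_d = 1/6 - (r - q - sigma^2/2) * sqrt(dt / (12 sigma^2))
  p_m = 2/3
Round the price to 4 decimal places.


dt = T/N = 0.250000; dx = sigma*sqrt(3*dt) = 0.164545
u = exp(dx) = 1.178856; d = 1/u = 0.848280
p_u = 0.205372, p_m = 0.666667, p_d = 0.127961
Discount per step: exp(-r*dt) = 0.982898
Stock lattice S(k, j) with j the centered position index:
  k=0: S(0,+0) = 87.3600
  k=1: S(1,-1) = 74.1057; S(1,+0) = 87.3600; S(1,+1) = 102.9849
  k=2: S(2,-2) = 62.8624; S(2,-1) = 74.1057; S(2,+0) = 87.3600; S(2,+1) = 102.9849; S(2,+2) = 121.4044
  k=3: S(3,-3) = 53.3249; S(3,-2) = 62.8624; S(3,-1) = 74.1057; S(3,+0) = 87.3600; S(3,+1) = 102.9849; S(3,+2) = 121.4044; S(3,+3) = 143.1184
Terminal payoffs V(N, j) = max(K - S_T, 0):
  V(3,-3) = 29.485119; V(3,-2) = 19.947622; V(3,-1) = 8.704283; V(3,+0) = 0.000000; V(3,+1) = 0.000000; V(3,+2) = 0.000000; V(3,+3) = 0.000000
Backward induction: V(k, j) = exp(-r*dt) * [p_u * V(k+1, j+1) + p_m * V(k+1, j) + p_d * V(k+1, j-1)]
  V(2,-2) = exp(-r*dt) * [p_u*8.704283 + p_m*19.947622 + p_d*29.485119] = 18.536460
  V(2,-1) = exp(-r*dt) * [p_u*0.000000 + p_m*8.704283 + p_d*19.947622] = 8.212487
  V(2,+0) = exp(-r*dt) * [p_u*0.000000 + p_m*0.000000 + p_d*8.704283] = 1.094764
  V(2,+1) = exp(-r*dt) * [p_u*0.000000 + p_m*0.000000 + p_d*0.000000] = 0.000000
  V(2,+2) = exp(-r*dt) * [p_u*0.000000 + p_m*0.000000 + p_d*0.000000] = 0.000000
  V(1,-1) = exp(-r*dt) * [p_u*1.094764 + p_m*8.212487 + p_d*18.536460] = 7.933732
  V(1,+0) = exp(-r*dt) * [p_u*0.000000 + p_m*1.094764 + p_d*8.212487] = 1.750270
  V(1,+1) = exp(-r*dt) * [p_u*0.000000 + p_m*0.000000 + p_d*1.094764] = 0.137692
  V(0,+0) = exp(-r*dt) * [p_u*0.137692 + p_m*1.750270 + p_d*7.933732] = 2.172535

Answer: Price = V(0,0) = 2.1725


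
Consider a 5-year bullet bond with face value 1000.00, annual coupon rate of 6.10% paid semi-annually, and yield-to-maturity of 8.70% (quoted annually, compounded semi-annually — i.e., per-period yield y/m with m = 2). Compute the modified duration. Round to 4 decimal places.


Answer: Modified duration = 4.1612

Derivation:
Coupon per period c = face * coupon_rate / m = 30.500000
Periods per year m = 2; per-period yield y/m = 0.043500
Number of cashflows N = 10
Cashflows (t years, CF_t, discount factor 1/(1+y/m)^(m*t), PV):
  t = 0.5000: CF_t = 30.500000, DF = 0.958313, PV = 29.228558
  t = 1.0000: CF_t = 30.500000, DF = 0.918365, PV = 28.010118
  t = 1.5000: CF_t = 30.500000, DF = 0.880081, PV = 26.842470
  t = 2.0000: CF_t = 30.500000, DF = 0.843393, PV = 25.723498
  t = 2.5000: CF_t = 30.500000, DF = 0.808235, PV = 24.651172
  t = 3.0000: CF_t = 30.500000, DF = 0.774543, PV = 23.623548
  t = 3.5000: CF_t = 30.500000, DF = 0.742254, PV = 22.638762
  t = 4.0000: CF_t = 30.500000, DF = 0.711312, PV = 21.695028
  t = 4.5000: CF_t = 30.500000, DF = 0.681660, PV = 20.790635
  t = 5.0000: CF_t = 1030.500000, DF = 0.653244, PV = 673.167999
Price P = sum_t PV_t = 896.371787
First compute Macaulay numerator sum_t t * PV_t:
  t * PV_t at t = 0.5000: 14.614279
  t * PV_t at t = 1.0000: 28.010118
  t * PV_t at t = 1.5000: 40.263705
  t * PV_t at t = 2.0000: 51.446996
  t * PV_t at t = 2.5000: 61.627930
  t * PV_t at t = 3.0000: 70.870643
  t * PV_t at t = 3.5000: 79.235665
  t * PV_t at t = 4.0000: 86.780111
  t * PV_t at t = 4.5000: 93.557859
  t * PV_t at t = 5.0000: 3365.839993
Macaulay duration D = 3892.247299 / 896.371787 = 4.342224
Modified duration = D / (1 + y/m) = 4.342224 / (1 + 0.043500) = 4.161212


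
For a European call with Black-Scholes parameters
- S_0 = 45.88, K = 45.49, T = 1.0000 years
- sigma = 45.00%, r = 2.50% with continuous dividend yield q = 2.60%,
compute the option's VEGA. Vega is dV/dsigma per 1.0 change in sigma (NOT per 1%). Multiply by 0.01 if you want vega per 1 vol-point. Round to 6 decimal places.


d1 = 0.2417483793; d2 = -0.2082516207
phi(d1) = 0.3874534088; exp(-qT) = 0.9743350896; exp(-rT) = 0.9753099120
Vega = S * exp(-qT) * phi(d1) * sqrt(T) = 45.8800 * 0.9743350896 * 0.3874534088 * 1.0000000000 = 17.320134

Answer: Vega = 17.320134


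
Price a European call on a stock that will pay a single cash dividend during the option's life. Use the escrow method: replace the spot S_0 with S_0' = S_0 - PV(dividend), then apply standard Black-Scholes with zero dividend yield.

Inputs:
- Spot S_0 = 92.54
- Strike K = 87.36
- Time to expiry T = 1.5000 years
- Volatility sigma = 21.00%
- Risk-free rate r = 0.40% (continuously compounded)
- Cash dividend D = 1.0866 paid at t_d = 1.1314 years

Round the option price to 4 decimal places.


Answer: Price = 11.6161

Derivation:
PV(D) = D * exp(-r * t_d) = 1.0866 * 0.99548463 = 1.08169359
S_0' = S_0 - PV(D) = 92.5400 - 1.08169359 = 91.45830641
d1 = (ln(S_0'/K) + (r + sigma^2/2)*T) / (sigma*sqrt(T)) = 0.33017834
d2 = d1 - sigma*sqrt(T) = 0.07298192
exp(-rT) = 0.99401796
N(d1) = 0.62936740; N(d2) = 0.52908975
C = S_0' * N(d1) - K * exp(-rT) * N(d2) = 91.45830641 * 0.62936740 - 87.3600 * 0.99401796 * 0.52908975 = 11.6161


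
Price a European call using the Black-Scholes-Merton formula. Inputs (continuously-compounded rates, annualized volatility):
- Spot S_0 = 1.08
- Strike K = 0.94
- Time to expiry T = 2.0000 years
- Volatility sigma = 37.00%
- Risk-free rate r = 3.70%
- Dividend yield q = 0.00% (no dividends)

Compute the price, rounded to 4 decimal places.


d1 = (ln(S/K) + (r - q + 0.5*sigma^2) * T) / (sigma * sqrt(T)) = 0.66838111
d2 = d1 - sigma * sqrt(T) = 0.14512209
exp(-rT) = 0.92867169; exp(-qT) = 1.00000000
C = S_0 * exp(-qT) * N(d1) - K * exp(-rT) * N(d2)
N(d1) = 0.74805483; N(d2) = 0.55769276
C = 1.0800 * 1.00000000 * 0.74805483 - 0.9400 * 0.92867169 * 0.55769276 = 0.3211

Answer: Price = 0.3211


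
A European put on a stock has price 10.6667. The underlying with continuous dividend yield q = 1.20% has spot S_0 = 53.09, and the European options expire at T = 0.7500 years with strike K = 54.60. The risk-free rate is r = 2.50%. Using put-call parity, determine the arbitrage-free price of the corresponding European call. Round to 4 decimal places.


Answer: Call price = 9.6952

Derivation:
Put-call parity: C - P = S_0 * exp(-qT) - K * exp(-rT).
S_0 * exp(-qT) = 53.0900 * 0.99104038 = 52.61433371
K * exp(-rT) = 54.6000 * 0.98142469 = 53.58578795
C = P + S*exp(-qT) - K*exp(-rT)
C = 10.6667 + 52.61433371 - 53.58578795 = 9.6952


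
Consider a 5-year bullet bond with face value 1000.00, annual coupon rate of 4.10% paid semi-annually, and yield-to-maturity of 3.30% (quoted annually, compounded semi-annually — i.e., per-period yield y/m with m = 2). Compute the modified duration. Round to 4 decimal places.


Answer: Modified duration = 4.5063

Derivation:
Coupon per period c = face * coupon_rate / m = 20.500000
Periods per year m = 2; per-period yield y/m = 0.016500
Number of cashflows N = 10
Cashflows (t years, CF_t, discount factor 1/(1+y/m)^(m*t), PV):
  t = 0.5000: CF_t = 20.500000, DF = 0.983768, PV = 20.167241
  t = 1.0000: CF_t = 20.500000, DF = 0.967799, PV = 19.839882
  t = 1.5000: CF_t = 20.500000, DF = 0.952090, PV = 19.517838
  t = 2.0000: CF_t = 20.500000, DF = 0.936635, PV = 19.201021
  t = 2.5000: CF_t = 20.500000, DF = 0.921432, PV = 18.889347
  t = 3.0000: CF_t = 20.500000, DF = 0.906475, PV = 18.582732
  t = 3.5000: CF_t = 20.500000, DF = 0.891761, PV = 18.281094
  t = 4.0000: CF_t = 20.500000, DF = 0.877285, PV = 17.984352
  t = 4.5000: CF_t = 20.500000, DF = 0.863045, PV = 17.692427
  t = 5.0000: CF_t = 1020.500000, DF = 0.849036, PV = 866.441368
Price P = sum_t PV_t = 1036.597302
First compute Macaulay numerator sum_t t * PV_t:
  t * PV_t at t = 0.5000: 10.083620
  t * PV_t at t = 1.0000: 19.839882
  t * PV_t at t = 1.5000: 29.276757
  t * PV_t at t = 2.0000: 38.402043
  t * PV_t at t = 2.5000: 47.223368
  t * PV_t at t = 3.0000: 55.748196
  t * PV_t at t = 3.5000: 63.983829
  t * PV_t at t = 4.0000: 71.937409
  t * PV_t at t = 4.5000: 79.615922
  t * PV_t at t = 5.0000: 4332.206839
Macaulay duration D = 4748.317865 / 1036.597302 = 4.580677
Modified duration = D / (1 + y/m) = 4.580677 / (1 + 0.016500) = 4.506323


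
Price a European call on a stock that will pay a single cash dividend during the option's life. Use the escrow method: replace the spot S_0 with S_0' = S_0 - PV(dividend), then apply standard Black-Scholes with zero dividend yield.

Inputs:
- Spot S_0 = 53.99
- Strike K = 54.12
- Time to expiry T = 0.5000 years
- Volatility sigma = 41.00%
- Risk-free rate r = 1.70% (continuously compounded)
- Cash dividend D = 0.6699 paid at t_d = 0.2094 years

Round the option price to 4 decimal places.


PV(D) = D * exp(-r * t_d) = 0.6699 * 0.99644653 = 0.66751953
S_0' = S_0 - PV(D) = 53.9900 - 0.66751953 = 53.32248047
d1 = (ln(S_0'/K) + (r + sigma^2/2)*T) / (sigma*sqrt(T)) = 0.12306835
d2 = d1 - sigma*sqrt(T) = -0.16684543
exp(-rT) = 0.99153602
N(d1) = 0.54897351; N(d2) = 0.43374584
C = S_0' * N(d1) - K * exp(-rT) * N(d2) = 53.32248047 * 0.54897351 - 54.1200 * 0.99153602 * 0.43374584 = 5.9970

Answer: Price = 5.9970


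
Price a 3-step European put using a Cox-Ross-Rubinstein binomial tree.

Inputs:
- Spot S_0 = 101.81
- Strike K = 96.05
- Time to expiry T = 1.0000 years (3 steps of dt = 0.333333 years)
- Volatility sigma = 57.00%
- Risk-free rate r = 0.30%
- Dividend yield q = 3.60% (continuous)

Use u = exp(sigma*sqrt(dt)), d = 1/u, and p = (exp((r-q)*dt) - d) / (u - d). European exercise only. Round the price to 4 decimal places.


Answer: Price = V(0,0) = 22.1802

Derivation:
dt = T/N = 0.333333
u = exp(sigma*sqrt(dt)) = 1.389702; d = 1/u = 0.719579
p = (exp((r-q)*dt) - d) / (u - d) = 0.402137
Discount per step: exp(-r*dt) = 0.999000
Stock lattice S(k, i) with i counting down-moves:
  k=0: S(0,0) = 101.8100
  k=1: S(1,0) = 141.4856; S(1,1) = 73.2603
  k=2: S(2,0) = 196.6229; S(2,1) = 101.8100; S(2,2) = 52.7165
  k=3: S(3,0) = 273.2473; S(3,1) = 141.4856; S(3,2) = 73.2603; S(3,3) = 37.9337
Terminal payoffs V(N, i) = max(K - S_T, 0):
  V(3,0) = 0.000000; V(3,1) = 0.000000; V(3,2) = 22.789713; V(3,3) = 58.116320
Backward induction: V(k, i) = exp(-r*dt) * [p * V(k+1, i) + (1-p) * V(k+1, i+1)].
  V(2,0) = exp(-r*dt) * [p*0.000000 + (1-p)*0.000000] = 0.000000
  V(2,1) = exp(-r*dt) * [p*0.000000 + (1-p)*22.789713] = 13.611503
  V(2,2) = exp(-r*dt) * [p*22.789713 + (1-p)*58.116320] = 43.866288
  V(1,0) = exp(-r*dt) * [p*0.000000 + (1-p)*13.611503] = 8.129677
  V(1,1) = exp(-r*dt) * [p*13.611503 + (1-p)*43.866288] = 31.668029
  V(0,0) = exp(-r*dt) * [p*8.129677 + (1-p)*31.668029] = 22.180190


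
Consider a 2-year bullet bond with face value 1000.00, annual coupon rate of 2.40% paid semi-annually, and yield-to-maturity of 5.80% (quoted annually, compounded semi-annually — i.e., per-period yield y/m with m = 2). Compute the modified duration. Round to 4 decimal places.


Coupon per period c = face * coupon_rate / m = 12.000000
Periods per year m = 2; per-period yield y/m = 0.029000
Number of cashflows N = 4
Cashflows (t years, CF_t, discount factor 1/(1+y/m)^(m*t), PV):
  t = 0.5000: CF_t = 12.000000, DF = 0.971817, PV = 11.661808
  t = 1.0000: CF_t = 12.000000, DF = 0.944429, PV = 11.333146
  t = 1.5000: CF_t = 12.000000, DF = 0.917812, PV = 11.013748
  t = 2.0000: CF_t = 1012.000000, DF = 0.891946, PV = 902.649225
Price P = sum_t PV_t = 936.657926
First compute Macaulay numerator sum_t t * PV_t:
  t * PV_t at t = 0.5000: 5.830904
  t * PV_t at t = 1.0000: 11.333146
  t * PV_t at t = 1.5000: 16.520621
  t * PV_t at t = 2.0000: 1805.298449
Macaulay duration D = 1838.983121 / 936.657926 = 1.963345
Modified duration = D / (1 + y/m) = 1.963345 / (1 + 0.029000) = 1.908013

Answer: Modified duration = 1.9080


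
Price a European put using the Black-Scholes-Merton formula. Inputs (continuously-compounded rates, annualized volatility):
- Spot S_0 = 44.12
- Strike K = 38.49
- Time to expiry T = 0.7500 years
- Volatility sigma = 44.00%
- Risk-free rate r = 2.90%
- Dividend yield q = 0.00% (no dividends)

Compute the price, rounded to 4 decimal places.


Answer: Price = 3.4674

Derivation:
d1 = (ln(S/K) + (r - q + 0.5*sigma^2) * T) / (sigma * sqrt(T)) = 0.60586278
d2 = d1 - sigma * sqrt(T) = 0.22481161
exp(-rT) = 0.97848483; exp(-qT) = 1.00000000
P = K * exp(-rT) * N(-d2) - S_0 * exp(-qT) * N(-d1)
N(-d1) = 0.27230294; N(-d2) = 0.41106292
P = 38.4900 * 0.97848483 * 0.41106292 - 44.1200 * 1.00000000 * 0.27230294 = 3.4674


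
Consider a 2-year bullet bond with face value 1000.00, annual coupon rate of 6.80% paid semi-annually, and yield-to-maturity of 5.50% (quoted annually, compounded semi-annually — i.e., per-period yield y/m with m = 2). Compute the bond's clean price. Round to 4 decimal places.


Coupon per period c = face * coupon_rate / m = 34.000000
Periods per year m = 2; per-period yield y/m = 0.027500
Number of cashflows N = 4
Cashflows (t years, CF_t, discount factor 1/(1+y/m)^(m*t), PV):
  t = 0.5000: CF_t = 34.000000, DF = 0.973236, PV = 33.090024
  t = 1.0000: CF_t = 34.000000, DF = 0.947188, PV = 32.204403
  t = 1.5000: CF_t = 34.000000, DF = 0.921838, PV = 31.342485
  t = 2.0000: CF_t = 1034.000000, DF = 0.897166, PV = 927.669369
Price P = sum_t PV_t = 1024.306281

Answer: Price = 1024.3063


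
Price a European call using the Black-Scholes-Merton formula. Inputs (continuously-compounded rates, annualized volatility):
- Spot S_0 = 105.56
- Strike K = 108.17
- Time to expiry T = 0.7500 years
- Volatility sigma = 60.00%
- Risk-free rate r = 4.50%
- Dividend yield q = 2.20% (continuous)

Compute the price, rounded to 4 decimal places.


d1 = (ln(S/K) + (r - q + 0.5*sigma^2) * T) / (sigma * sqrt(T)) = 0.24600019
d2 = d1 - sigma * sqrt(T) = -0.27361505
exp(-rT) = 0.96681318; exp(-qT) = 0.98363538
C = S_0 * exp(-qT) * N(d1) - K * exp(-rT) * N(d2)
N(d1) = 0.59715896; N(d2) = 0.39219023
C = 105.5600 * 0.98363538 * 0.59715896 - 108.1700 * 0.96681318 * 0.39219023 = 20.9892

Answer: Price = 20.9892


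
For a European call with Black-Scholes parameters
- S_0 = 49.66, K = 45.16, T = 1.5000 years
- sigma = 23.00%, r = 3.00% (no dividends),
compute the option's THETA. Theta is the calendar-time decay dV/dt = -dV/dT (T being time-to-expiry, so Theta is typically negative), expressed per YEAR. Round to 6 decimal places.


Answer: Theta = -2.345654

Derivation:
d1 = 0.6378011240; d2 = 0.3561098036
phi(d1) = 0.3255192530; exp(-qT) = 1.0000000000; exp(-rT) = 0.9559974818
Theta = -S*exp(-qT)*phi(d1)*sigma/(2*sqrt(T)) - r*K*exp(-rT)*N(d2) + q*S*exp(-qT)*N(d1)
N(d1) = 0.7381984261; N(d2) = 0.6391208322; sqrt(T) = 1.2247448714
Term 1 = -49.6600 * 1.0000000000 * 0.3255192530 * 0.2300 / (2 * 1.2247448714) = -1.5178735959
Term 2 = -0.0300 * 45.1600 * 0.9559974818 * 0.6391208322 = -0.8277799633
Term 3 = 0 (no dividend yield, q = 0)
Theta = -1.5178735959 + (-0.8277799633) + (0.0000000000) = -2.345654
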